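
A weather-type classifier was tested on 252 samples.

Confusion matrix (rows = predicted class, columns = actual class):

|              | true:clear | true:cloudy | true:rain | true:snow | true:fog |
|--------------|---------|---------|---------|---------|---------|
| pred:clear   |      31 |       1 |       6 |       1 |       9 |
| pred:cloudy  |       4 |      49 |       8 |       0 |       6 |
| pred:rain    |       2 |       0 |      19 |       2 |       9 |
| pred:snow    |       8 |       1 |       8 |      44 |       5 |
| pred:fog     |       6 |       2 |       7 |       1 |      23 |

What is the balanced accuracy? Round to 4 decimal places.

0.6574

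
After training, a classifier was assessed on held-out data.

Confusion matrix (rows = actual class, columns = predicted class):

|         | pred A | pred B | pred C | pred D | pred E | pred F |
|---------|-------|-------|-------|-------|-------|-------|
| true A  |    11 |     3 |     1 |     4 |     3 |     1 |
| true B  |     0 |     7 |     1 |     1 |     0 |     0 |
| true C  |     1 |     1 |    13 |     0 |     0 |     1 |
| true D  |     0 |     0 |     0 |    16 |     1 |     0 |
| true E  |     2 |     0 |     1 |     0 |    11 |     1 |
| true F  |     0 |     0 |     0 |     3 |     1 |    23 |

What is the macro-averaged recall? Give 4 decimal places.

0.7658

Per-class recall (TP/(TP+FN)):
  A: TP=11, FN=3+1+4+3+1=12 → 11/23 = 0.47826
  B: TP=7, FN=0+1+1+0+0=2 → 7/9 = 0.77778
  C: TP=13, FN=1+1+0+0+1=3 → 13/16 = 0.81250
  D: TP=16, FN=0+0+0+1+0=1 → 16/17 = 0.94118
  E: TP=11, FN=2+0+1+0+1=4 → 11/15 = 0.73333
  F: TP=23, FN=0+0+0+3+1=4 → 23/27 = 0.85185
Macro-recall = mean = (0.47826 + 0.77778 + 0.81250 + 0.94118 + 0.73333 + 0.85185) / 6 = 0.7658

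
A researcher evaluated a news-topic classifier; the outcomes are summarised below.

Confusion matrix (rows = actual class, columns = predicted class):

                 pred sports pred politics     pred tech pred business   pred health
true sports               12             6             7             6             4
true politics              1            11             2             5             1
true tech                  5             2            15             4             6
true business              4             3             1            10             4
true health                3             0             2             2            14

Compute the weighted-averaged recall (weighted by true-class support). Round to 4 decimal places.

0.4769

Per-class recall (TP/(TP+FN)):
  sports: TP=12, FN=6+7+6+4=23 → 12/35 = 0.34286
  politics: TP=11, FN=1+2+5+1=9 → 11/20 = 0.55000
  tech: TP=15, FN=5+2+4+6=17 → 15/32 = 0.46875
  business: TP=10, FN=4+3+1+4=12 → 10/22 = 0.45455
  health: TP=14, FN=3+0+2+2=7 → 14/21 = 0.66667
Weighted-recall = Σ (supportᵢ/N)·recallᵢ with N=130: (35/130)·0.34286 + (20/130)·0.55000 + (32/130)·0.46875 + (22/130)·0.45455 + (21/130)·0.66667 = 0.4769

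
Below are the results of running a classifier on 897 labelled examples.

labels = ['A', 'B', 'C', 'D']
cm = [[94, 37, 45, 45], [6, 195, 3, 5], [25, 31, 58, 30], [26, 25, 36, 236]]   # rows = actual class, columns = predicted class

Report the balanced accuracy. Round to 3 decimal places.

Balanced accuracy = mean of per-class recall.
  A: recall = 94/221 = 0.4253
  B: recall = 195/209 = 0.9330
  C: recall = 58/144 = 0.4028
  D: recall = 236/323 = 0.7307
Mean = (0.4253 + 0.9330 + 0.4028 + 0.7307) / 4 = 0.623

0.623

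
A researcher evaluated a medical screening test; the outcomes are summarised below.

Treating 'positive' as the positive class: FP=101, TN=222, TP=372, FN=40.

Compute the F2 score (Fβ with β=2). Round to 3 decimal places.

0.877

Fβ = (1+β²)·TP / ((1+β²)·TP + β²·FN + FP), with β²=4
= 5·372 / (5·372 + 4·40 + 101) = 0.877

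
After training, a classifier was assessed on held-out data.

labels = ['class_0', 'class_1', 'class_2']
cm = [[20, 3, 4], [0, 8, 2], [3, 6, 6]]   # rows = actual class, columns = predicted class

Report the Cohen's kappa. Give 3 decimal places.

0.460

Observed agreement pₒ = trace/N = 34/52 = 0.6538
Expected agreement pₑ = Σ (rowᵢ·colᵢ)/N² = (27·23 + 10·17 + 15·12)/52² = 0.3591
κ = (pₒ − pₑ)/(1 − pₑ) = (0.6538 − 0.3591)/(1 − 0.3591) = 0.460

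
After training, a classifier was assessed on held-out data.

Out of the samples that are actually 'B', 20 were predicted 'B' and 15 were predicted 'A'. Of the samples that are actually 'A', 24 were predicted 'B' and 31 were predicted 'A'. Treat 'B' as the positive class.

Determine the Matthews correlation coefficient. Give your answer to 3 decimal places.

0.132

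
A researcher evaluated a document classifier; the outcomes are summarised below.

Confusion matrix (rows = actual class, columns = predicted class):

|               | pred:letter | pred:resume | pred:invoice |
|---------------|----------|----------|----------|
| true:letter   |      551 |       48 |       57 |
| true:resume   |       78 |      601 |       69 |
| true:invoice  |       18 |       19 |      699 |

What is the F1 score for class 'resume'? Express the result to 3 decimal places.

0.849

F1 score = 2·TP/(2·TP+FP+FN).
resume: TP=601, FP=48+19=67, FN=78+69=147 → 1202/1416 = 0.8489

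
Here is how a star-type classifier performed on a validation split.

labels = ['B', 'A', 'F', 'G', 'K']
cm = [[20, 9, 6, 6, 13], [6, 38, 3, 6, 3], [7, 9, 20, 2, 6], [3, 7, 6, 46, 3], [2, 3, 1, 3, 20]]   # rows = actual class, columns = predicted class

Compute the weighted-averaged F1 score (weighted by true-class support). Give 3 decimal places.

0.576

Per-class F1 score (2·TP/(2·TP+FP+FN)):
  B: TP=20, FP=6+7+3+2=18, FN=9+6+6+13=34 → 40/92 = 0.4348
  A: TP=38, FP=9+9+7+3=28, FN=6+3+6+3=18 → 76/122 = 0.6230
  F: TP=20, FP=6+3+6+1=16, FN=7+9+2+6=24 → 40/80 = 0.5000
  G: TP=46, FP=6+6+2+3=17, FN=3+7+6+3=19 → 92/128 = 0.7188
  K: TP=20, FP=13+3+6+3=25, FN=2+3+1+3=9 → 40/74 = 0.5405
Weighted-F1 score = Σ (supportᵢ/N)·F1 scoreᵢ with N=248: (54/248)·0.4348 + (56/248)·0.6230 + (44/248)·0.5000 + (65/248)·0.7188 + (29/248)·0.5405 = 0.576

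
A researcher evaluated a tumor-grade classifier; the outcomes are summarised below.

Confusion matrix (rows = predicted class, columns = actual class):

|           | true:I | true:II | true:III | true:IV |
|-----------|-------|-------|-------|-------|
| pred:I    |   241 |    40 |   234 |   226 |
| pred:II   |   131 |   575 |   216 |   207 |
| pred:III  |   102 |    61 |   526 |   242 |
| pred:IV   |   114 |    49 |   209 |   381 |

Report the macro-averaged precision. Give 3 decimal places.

Per-class precision (TP/(TP+FP)):
  I: TP=241, FP=40+234+226=500 → 241/741 = 0.3252
  II: TP=575, FP=131+216+207=554 → 575/1129 = 0.5093
  III: TP=526, FP=102+61+242=405 → 526/931 = 0.5650
  IV: TP=381, FP=114+49+209=372 → 381/753 = 0.5060
Macro-precision = mean = (0.3252 + 0.5093 + 0.5650 + 0.5060) / 4 = 0.476

0.476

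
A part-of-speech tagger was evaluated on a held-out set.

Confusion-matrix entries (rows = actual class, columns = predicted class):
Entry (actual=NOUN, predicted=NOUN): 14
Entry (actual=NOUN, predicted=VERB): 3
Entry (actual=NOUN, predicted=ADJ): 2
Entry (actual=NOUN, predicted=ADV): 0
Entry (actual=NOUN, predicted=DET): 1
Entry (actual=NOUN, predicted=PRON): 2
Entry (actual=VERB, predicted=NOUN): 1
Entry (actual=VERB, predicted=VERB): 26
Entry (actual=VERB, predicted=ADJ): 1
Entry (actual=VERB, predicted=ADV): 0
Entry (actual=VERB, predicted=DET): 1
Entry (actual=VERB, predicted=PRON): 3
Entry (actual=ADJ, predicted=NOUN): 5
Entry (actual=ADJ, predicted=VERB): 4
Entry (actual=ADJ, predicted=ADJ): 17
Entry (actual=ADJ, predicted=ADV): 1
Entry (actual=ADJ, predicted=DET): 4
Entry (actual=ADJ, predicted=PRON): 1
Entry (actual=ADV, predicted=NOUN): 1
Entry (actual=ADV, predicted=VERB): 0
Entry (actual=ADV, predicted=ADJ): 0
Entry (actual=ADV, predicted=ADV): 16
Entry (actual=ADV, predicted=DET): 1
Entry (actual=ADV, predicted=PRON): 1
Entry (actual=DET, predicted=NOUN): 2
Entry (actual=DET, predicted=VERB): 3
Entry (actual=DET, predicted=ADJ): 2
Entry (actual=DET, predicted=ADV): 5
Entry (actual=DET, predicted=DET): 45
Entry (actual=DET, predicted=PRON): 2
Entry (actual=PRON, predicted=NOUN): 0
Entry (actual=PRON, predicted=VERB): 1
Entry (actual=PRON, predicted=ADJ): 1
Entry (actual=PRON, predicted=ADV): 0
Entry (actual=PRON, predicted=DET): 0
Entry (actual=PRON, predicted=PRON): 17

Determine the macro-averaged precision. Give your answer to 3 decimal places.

Per-class precision (TP/(TP+FP)):
  NOUN: TP=14, FP=1+5+1+2+0=9 → 14/23 = 0.6087
  VERB: TP=26, FP=3+4+0+3+1=11 → 26/37 = 0.7027
  ADJ: TP=17, FP=2+1+0+2+1=6 → 17/23 = 0.7391
  ADV: TP=16, FP=0+0+1+5+0=6 → 16/22 = 0.7273
  DET: TP=45, FP=1+1+4+1+0=7 → 45/52 = 0.8654
  PRON: TP=17, FP=2+3+1+1+2=9 → 17/26 = 0.6538
Macro-precision = mean = (0.6087 + 0.7027 + 0.7391 + 0.7273 + 0.8654 + 0.6538) / 6 = 0.716

0.716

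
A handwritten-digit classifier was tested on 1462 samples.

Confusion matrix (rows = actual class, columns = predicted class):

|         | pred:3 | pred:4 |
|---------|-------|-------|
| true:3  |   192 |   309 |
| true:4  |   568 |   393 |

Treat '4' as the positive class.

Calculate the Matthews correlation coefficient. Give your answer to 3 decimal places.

MCC = (TP·TN − FP·FN) / √((TP+FP)(TP+FN)(TN+FP)(TN+FN))
Numerator = 393·192 − 309·568 = -100056
Denominator = √(702·961·501·760) = √256869072720 = 506822.5259
MCC = -100056 / 506822.5259 = -0.197

-0.197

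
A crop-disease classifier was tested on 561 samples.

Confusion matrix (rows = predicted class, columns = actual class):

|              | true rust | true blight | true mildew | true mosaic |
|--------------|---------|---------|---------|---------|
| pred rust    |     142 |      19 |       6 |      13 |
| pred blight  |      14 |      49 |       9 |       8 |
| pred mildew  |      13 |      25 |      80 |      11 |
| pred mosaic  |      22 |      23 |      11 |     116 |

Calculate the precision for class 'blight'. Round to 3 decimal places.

precision = TP/(TP+FP).
blight: TP=49, FP=14+9+8=31 → 49/80 = 0.6125

0.613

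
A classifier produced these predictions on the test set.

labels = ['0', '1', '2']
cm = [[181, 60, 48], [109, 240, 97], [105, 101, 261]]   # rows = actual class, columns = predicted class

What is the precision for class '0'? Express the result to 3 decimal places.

0.458

Treat '0' as positive and all other classes as negative.
precision = TP/(TP+FP).
0: TP=181, FP=109+105=214 → 181/395 = 0.4582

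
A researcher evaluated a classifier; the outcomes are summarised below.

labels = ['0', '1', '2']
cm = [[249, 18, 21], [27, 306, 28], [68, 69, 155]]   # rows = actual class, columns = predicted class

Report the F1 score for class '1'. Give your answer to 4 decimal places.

0.8117

F1 score = 2·TP/(2·TP+FP+FN).
1: TP=306, FP=18+69=87, FN=27+28=55 → 612/754 = 0.81167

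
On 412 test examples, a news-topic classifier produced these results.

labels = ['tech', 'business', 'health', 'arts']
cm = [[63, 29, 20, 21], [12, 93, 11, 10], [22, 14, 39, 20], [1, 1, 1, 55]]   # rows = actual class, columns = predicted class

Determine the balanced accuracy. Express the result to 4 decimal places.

0.6426

Balanced accuracy = mean of per-class recall.
  tech: recall = 63/133 = 0.47368
  business: recall = 93/126 = 0.73810
  health: recall = 39/95 = 0.41053
  arts: recall = 55/58 = 0.94828
Mean = (0.47368 + 0.73810 + 0.41053 + 0.94828) / 4 = 0.6426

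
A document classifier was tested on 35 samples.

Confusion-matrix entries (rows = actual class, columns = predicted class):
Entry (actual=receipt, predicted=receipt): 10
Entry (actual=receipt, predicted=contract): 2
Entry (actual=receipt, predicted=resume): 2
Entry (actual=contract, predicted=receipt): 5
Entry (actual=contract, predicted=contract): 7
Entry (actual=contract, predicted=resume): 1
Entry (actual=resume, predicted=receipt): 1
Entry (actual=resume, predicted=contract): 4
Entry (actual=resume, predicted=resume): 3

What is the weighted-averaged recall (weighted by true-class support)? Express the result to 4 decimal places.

0.5714

Per-class recall (TP/(TP+FN)):
  receipt: TP=10, FN=2+2=4 → 10/14 = 0.71429
  contract: TP=7, FN=5+1=6 → 7/13 = 0.53846
  resume: TP=3, FN=1+4=5 → 3/8 = 0.37500
Weighted-recall = Σ (supportᵢ/N)·recallᵢ with N=35: (14/35)·0.71429 + (13/35)·0.53846 + (8/35)·0.37500 = 0.5714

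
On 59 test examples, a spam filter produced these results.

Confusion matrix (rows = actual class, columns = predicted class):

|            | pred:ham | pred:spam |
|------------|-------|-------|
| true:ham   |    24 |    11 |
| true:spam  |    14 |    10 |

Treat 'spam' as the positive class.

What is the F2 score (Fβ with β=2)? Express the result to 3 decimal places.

0.427

Fβ = (1+β²)·TP / ((1+β²)·TP + β²·FN + FP), with β²=4
= 5·10 / (5·10 + 4·14 + 11) = 0.427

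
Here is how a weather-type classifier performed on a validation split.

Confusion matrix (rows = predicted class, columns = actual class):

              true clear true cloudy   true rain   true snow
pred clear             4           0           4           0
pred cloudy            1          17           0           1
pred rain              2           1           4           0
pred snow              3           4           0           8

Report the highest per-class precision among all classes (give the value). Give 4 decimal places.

0.8947

Per-class precision (TP/(TP+FP)):
  clear: TP=4, FP=0+4+0=4 → 4/8 = 0.50000
  cloudy: TP=17, FP=1+0+1=2 → 17/19 = 0.89474
  rain: TP=4, FP=2+1+0=3 → 4/7 = 0.57143
  snow: TP=8, FP=3+4+0=7 → 8/15 = 0.53333
Highest is class 'cloudy' with precision = 0.8947.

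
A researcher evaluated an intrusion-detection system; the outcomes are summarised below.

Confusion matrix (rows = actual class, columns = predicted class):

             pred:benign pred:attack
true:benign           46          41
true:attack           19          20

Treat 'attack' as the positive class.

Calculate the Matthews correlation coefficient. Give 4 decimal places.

MCC = (TP·TN − FP·FN) / √((TP+FP)(TP+FN)(TN+FP)(TN+FN))
Numerator = 20·46 − 41·19 = 141
Denominator = √(61·39·87·65) = √13453245 = 3667.8665
MCC = 141 / 3667.8665 = 0.0384

0.0384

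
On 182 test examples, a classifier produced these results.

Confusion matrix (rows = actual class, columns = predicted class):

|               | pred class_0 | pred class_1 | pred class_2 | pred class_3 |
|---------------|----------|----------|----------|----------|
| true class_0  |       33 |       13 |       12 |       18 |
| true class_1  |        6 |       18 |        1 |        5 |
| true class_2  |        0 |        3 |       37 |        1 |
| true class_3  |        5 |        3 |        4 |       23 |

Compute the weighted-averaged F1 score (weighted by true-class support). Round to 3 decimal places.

0.602

Per-class F1 score (2·TP/(2·TP+FP+FN)):
  class_0: TP=33, FP=6+0+5=11, FN=13+12+18=43 → 66/120 = 0.5500
  class_1: TP=18, FP=13+3+3=19, FN=6+1+5=12 → 36/67 = 0.5373
  class_2: TP=37, FP=12+1+4=17, FN=0+3+1=4 → 74/95 = 0.7789
  class_3: TP=23, FP=18+5+1=24, FN=5+3+4=12 → 46/82 = 0.5610
Weighted-F1 score = Σ (supportᵢ/N)·F1 scoreᵢ with N=182: (76/182)·0.5500 + (30/182)·0.5373 + (41/182)·0.7789 + (35/182)·0.5610 = 0.602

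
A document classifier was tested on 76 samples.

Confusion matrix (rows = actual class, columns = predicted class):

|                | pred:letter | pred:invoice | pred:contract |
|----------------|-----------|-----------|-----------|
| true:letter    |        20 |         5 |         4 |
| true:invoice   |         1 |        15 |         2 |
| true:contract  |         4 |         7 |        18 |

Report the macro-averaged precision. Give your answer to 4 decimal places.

Per-class precision (TP/(TP+FP)):
  letter: TP=20, FP=1+4=5 → 20/25 = 0.80000
  invoice: TP=15, FP=5+7=12 → 15/27 = 0.55556
  contract: TP=18, FP=4+2=6 → 18/24 = 0.75000
Macro-precision = mean = (0.80000 + 0.55556 + 0.75000) / 3 = 0.7019

0.7019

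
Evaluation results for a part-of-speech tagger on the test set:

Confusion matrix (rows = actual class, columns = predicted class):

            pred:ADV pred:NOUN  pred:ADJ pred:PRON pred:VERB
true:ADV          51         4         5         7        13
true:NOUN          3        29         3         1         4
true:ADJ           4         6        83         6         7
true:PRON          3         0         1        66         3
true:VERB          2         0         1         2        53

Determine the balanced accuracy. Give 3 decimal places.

0.793

Balanced accuracy = mean of per-class recall.
  ADV: recall = 51/80 = 0.6375
  NOUN: recall = 29/40 = 0.7250
  ADJ: recall = 83/106 = 0.7830
  PRON: recall = 66/73 = 0.9041
  VERB: recall = 53/58 = 0.9138
Mean = (0.6375 + 0.7250 + 0.7830 + 0.9041 + 0.9138) / 5 = 0.793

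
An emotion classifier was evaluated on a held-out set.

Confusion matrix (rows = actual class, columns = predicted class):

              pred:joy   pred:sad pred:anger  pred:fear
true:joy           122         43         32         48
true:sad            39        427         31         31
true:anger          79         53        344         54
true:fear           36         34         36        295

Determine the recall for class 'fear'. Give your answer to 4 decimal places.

0.7357

Treat 'fear' as positive and all other classes as negative.
recall = TP/(TP+FN).
fear: TP=295, FN=36+34+36=106 → 295/401 = 0.73566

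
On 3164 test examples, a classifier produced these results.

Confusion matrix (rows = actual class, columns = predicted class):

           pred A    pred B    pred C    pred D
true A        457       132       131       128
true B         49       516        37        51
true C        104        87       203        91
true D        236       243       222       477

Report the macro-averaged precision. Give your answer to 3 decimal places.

Per-class precision (TP/(TP+FP)):
  A: TP=457, FP=49+104+236=389 → 457/846 = 0.5402
  B: TP=516, FP=132+87+243=462 → 516/978 = 0.5276
  C: TP=203, FP=131+37+222=390 → 203/593 = 0.3423
  D: TP=477, FP=128+51+91=270 → 477/747 = 0.6386
Macro-precision = mean = (0.5402 + 0.5276 + 0.3423 + 0.6386) / 4 = 0.512

0.512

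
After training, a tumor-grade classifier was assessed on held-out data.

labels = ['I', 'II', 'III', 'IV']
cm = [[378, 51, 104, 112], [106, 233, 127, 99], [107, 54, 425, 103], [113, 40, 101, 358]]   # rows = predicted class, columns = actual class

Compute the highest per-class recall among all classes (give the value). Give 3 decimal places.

0.616

Per-class recall (TP/(TP+FN)):
  I: TP=378, FN=106+107+113=326 → 378/704 = 0.5369
  II: TP=233, FN=51+54+40=145 → 233/378 = 0.6164
  III: TP=425, FN=104+127+101=332 → 425/757 = 0.5614
  IV: TP=358, FN=112+99+103=314 → 358/672 = 0.5327
Highest is class 'II' with recall = 0.616.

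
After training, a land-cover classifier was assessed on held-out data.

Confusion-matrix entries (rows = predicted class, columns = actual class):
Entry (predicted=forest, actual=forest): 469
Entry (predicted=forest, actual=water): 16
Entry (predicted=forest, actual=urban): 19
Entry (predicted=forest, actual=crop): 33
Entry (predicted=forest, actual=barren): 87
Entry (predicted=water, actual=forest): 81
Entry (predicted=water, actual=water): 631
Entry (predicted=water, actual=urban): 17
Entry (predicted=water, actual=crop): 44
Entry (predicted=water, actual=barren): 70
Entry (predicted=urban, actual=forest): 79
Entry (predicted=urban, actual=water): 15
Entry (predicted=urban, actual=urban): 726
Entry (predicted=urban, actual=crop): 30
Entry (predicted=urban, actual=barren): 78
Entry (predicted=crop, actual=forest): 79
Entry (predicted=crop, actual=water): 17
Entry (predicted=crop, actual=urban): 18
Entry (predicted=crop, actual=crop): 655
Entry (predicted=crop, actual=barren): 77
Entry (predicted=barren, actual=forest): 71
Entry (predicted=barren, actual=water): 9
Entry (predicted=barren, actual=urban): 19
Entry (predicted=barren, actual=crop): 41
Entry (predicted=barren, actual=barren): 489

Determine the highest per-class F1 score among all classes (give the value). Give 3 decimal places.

0.841

Per-class F1 score (2·TP/(2·TP+FP+FN)):
  forest: TP=469, FP=16+19+33+87=155, FN=81+79+79+71=310 → 938/1403 = 0.6686
  water: TP=631, FP=81+17+44+70=212, FN=16+15+17+9=57 → 1262/1531 = 0.8243
  urban: TP=726, FP=79+15+30+78=202, FN=19+17+18+19=73 → 1452/1727 = 0.8408
  crop: TP=655, FP=79+17+18+77=191, FN=33+44+30+41=148 → 1310/1649 = 0.7944
  barren: TP=489, FP=71+9+19+41=140, FN=87+70+78+77=312 → 978/1430 = 0.6839
Highest is class 'urban' with F1 score = 0.841.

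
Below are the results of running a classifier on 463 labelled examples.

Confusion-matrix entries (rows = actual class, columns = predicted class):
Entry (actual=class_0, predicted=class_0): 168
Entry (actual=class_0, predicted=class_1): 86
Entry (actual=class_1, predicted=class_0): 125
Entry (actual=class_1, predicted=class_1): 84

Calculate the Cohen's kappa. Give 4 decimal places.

Observed agreement pₒ = trace/N = 252/463 = 0.54428
Expected agreement pₑ = Σ (rowᵢ·colᵢ)/N² = (254·293 + 209·170)/463² = 0.51291
κ = (pₒ − pₑ)/(1 − pₑ) = (0.54428 − 0.51291)/(1 − 0.51291) = 0.0644

0.0644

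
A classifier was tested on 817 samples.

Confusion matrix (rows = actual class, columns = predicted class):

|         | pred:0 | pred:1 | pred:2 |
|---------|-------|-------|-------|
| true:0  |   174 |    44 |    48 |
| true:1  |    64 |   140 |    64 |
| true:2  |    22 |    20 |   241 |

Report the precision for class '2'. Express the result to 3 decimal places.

precision = TP/(TP+FP).
2: TP=241, FP=48+64=112 → 241/353 = 0.6827

0.683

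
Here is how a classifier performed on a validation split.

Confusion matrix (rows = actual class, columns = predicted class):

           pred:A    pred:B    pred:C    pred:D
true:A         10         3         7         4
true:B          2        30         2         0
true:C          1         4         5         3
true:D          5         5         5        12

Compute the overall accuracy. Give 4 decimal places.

Accuracy = trace / total = (10+30+5+12=57) / 98 = 57/98 = 0.5816

0.5816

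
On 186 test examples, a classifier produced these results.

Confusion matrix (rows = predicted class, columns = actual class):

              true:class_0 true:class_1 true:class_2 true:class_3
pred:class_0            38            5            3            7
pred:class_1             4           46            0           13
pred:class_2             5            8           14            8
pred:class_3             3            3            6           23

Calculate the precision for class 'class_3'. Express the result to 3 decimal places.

0.657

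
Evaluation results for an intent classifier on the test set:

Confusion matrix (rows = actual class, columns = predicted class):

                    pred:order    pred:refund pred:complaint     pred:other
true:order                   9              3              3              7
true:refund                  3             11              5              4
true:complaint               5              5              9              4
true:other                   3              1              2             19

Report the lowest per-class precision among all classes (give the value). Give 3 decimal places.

0.450

Per-class precision (TP/(TP+FP)):
  order: TP=9, FP=3+5+3=11 → 9/20 = 0.4500
  refund: TP=11, FP=3+5+1=9 → 11/20 = 0.5500
  complaint: TP=9, FP=3+5+2=10 → 9/19 = 0.4737
  other: TP=19, FP=7+4+4=15 → 19/34 = 0.5588
Lowest is class 'order' with precision = 0.450.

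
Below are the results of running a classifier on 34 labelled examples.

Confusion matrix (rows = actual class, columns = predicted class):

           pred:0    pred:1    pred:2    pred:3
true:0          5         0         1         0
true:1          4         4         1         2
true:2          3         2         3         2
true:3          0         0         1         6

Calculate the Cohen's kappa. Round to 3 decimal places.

0.387

Observed agreement pₒ = trace/N = 18/34 = 0.5294
Expected agreement pₑ = Σ (rowᵢ·colᵢ)/N² = (6·12 + 11·6 + 10·6 + 7·10)/34² = 0.2318
κ = (pₒ − pₑ)/(1 − pₑ) = (0.5294 − 0.2318)/(1 − 0.2318) = 0.387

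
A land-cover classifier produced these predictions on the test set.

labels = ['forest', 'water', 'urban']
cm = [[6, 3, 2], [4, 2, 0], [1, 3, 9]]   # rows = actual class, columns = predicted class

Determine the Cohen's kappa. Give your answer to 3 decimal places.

0.337

Observed agreement pₒ = trace/N = 17/30 = 0.5667
Expected agreement pₑ = Σ (rowᵢ·colᵢ)/N² = (11·11 + 6·8 + 13·11)/30² = 0.3467
κ = (pₒ − pₑ)/(1 − pₑ) = (0.5667 − 0.3467)/(1 − 0.3467) = 0.337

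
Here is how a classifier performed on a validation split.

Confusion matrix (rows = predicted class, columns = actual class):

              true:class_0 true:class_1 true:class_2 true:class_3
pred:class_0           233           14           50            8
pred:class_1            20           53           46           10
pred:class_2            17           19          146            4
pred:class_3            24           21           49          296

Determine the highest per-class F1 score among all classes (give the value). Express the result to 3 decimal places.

0.836

Per-class F1 score (2·TP/(2·TP+FP+FN)):
  class_0: TP=233, FP=14+50+8=72, FN=20+17+24=61 → 466/599 = 0.7780
  class_1: TP=53, FP=20+46+10=76, FN=14+19+21=54 → 106/236 = 0.4492
  class_2: TP=146, FP=17+19+4=40, FN=50+46+49=145 → 292/477 = 0.6122
  class_3: TP=296, FP=24+21+49=94, FN=8+10+4=22 → 592/708 = 0.8362
Highest is class 'class_3' with F1 score = 0.836.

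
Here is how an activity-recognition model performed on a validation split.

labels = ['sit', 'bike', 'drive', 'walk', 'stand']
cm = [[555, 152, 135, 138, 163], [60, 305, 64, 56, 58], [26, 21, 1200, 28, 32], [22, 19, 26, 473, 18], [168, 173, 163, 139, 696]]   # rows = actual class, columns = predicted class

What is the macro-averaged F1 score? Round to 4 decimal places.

Per-class F1 score (2·TP/(2·TP+FP+FN)):
  sit: TP=555, FP=60+26+22+168=276, FN=152+135+138+163=588 → 1110/1974 = 0.56231
  bike: TP=305, FP=152+21+19+173=365, FN=60+64+56+58=238 → 610/1213 = 0.50289
  drive: TP=1200, FP=135+64+26+163=388, FN=26+21+28+32=107 → 2400/2895 = 0.82902
  walk: TP=473, FP=138+56+28+139=361, FN=22+19+26+18=85 → 946/1392 = 0.67960
  stand: TP=696, FP=163+58+32+18=271, FN=168+173+163+139=643 → 1392/2306 = 0.60364
Macro-F1 score = mean = (0.56231 + 0.50289 + 0.82902 + 0.67960 + 0.60364) / 5 = 0.6355

0.6355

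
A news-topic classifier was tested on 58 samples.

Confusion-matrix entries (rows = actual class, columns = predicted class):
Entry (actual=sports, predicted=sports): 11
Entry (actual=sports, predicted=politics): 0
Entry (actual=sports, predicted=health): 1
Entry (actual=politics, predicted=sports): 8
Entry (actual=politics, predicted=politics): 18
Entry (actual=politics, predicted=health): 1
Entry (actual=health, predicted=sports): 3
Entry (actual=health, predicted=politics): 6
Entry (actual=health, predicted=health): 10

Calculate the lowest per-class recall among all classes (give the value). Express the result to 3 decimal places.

Per-class recall (TP/(TP+FN)):
  sports: TP=11, FN=0+1=1 → 11/12 = 0.9167
  politics: TP=18, FN=8+1=9 → 18/27 = 0.6667
  health: TP=10, FN=3+6=9 → 10/19 = 0.5263
Lowest is class 'health' with recall = 0.526.

0.526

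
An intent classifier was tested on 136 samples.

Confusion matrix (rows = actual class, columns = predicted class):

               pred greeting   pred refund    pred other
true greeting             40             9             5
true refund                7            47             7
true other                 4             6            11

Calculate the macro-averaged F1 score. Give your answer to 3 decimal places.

Per-class F1 score (2·TP/(2·TP+FP+FN)):
  greeting: TP=40, FP=7+4=11, FN=9+5=14 → 80/105 = 0.7619
  refund: TP=47, FP=9+6=15, FN=7+7=14 → 94/123 = 0.7642
  other: TP=11, FP=5+7=12, FN=4+6=10 → 22/44 = 0.5000
Macro-F1 score = mean = (0.7619 + 0.7642 + 0.5000) / 3 = 0.675

0.675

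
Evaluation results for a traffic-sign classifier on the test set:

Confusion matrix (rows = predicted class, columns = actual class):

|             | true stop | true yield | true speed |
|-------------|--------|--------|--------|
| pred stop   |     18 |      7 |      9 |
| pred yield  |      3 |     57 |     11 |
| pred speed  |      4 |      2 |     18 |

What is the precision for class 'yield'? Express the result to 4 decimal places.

0.8028

precision = TP/(TP+FP).
yield: TP=57, FP=3+11=14 → 57/71 = 0.80282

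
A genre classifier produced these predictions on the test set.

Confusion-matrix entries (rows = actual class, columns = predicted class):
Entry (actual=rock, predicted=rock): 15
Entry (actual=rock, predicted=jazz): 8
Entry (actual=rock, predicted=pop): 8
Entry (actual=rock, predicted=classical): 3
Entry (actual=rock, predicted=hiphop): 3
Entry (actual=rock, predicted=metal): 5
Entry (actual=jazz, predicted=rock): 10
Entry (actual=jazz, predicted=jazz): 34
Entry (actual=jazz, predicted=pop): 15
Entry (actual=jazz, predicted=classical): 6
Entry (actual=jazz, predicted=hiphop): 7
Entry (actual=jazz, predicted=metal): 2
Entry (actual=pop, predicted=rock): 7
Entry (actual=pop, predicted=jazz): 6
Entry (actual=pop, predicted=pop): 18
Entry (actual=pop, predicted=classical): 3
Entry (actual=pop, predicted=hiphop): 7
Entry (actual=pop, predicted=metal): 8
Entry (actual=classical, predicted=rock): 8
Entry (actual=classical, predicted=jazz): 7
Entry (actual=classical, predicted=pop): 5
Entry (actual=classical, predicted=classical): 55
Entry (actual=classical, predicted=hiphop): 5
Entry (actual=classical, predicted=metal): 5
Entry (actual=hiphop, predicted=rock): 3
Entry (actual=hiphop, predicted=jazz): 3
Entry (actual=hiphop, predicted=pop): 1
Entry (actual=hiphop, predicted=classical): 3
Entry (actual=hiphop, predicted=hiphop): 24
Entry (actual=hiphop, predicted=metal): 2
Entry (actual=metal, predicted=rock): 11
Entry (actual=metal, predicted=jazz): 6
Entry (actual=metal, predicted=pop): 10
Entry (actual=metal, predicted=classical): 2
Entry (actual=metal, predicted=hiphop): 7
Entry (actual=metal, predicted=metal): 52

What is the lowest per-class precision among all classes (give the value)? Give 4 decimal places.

Per-class precision (TP/(TP+FP)):
  rock: TP=15, FP=10+7+8+3+11=39 → 15/54 = 0.27778
  jazz: TP=34, FP=8+6+7+3+6=30 → 34/64 = 0.53125
  pop: TP=18, FP=8+15+5+1+10=39 → 18/57 = 0.31579
  classical: TP=55, FP=3+6+3+3+2=17 → 55/72 = 0.76389
  hiphop: TP=24, FP=3+7+7+5+7=29 → 24/53 = 0.45283
  metal: TP=52, FP=5+2+8+5+2=22 → 52/74 = 0.70270
Lowest is class 'rock' with precision = 0.2778.

0.2778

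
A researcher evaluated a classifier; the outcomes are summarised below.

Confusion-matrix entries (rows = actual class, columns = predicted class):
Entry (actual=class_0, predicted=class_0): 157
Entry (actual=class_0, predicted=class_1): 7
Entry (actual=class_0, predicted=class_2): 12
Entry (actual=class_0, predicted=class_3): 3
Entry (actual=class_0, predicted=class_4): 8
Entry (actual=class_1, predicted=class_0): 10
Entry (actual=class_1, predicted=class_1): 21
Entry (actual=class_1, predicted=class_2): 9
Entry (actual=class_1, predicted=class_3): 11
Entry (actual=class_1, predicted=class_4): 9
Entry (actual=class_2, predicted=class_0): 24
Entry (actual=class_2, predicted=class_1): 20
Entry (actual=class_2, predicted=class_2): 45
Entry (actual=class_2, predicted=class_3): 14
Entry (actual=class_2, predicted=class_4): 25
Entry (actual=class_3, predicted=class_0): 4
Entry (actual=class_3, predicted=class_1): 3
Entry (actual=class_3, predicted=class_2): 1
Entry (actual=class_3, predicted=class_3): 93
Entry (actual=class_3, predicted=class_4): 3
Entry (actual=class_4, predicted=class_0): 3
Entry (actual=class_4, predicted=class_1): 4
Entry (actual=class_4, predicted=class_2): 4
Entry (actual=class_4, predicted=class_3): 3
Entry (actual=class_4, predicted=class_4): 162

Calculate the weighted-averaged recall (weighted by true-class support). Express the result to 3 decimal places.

0.730

Per-class recall (TP/(TP+FN)):
  class_0: TP=157, FN=7+12+3+8=30 → 157/187 = 0.8396
  class_1: TP=21, FN=10+9+11+9=39 → 21/60 = 0.3500
  class_2: TP=45, FN=24+20+14+25=83 → 45/128 = 0.3516
  class_3: TP=93, FN=4+3+1+3=11 → 93/104 = 0.8942
  class_4: TP=162, FN=3+4+4+3=14 → 162/176 = 0.9205
Weighted-recall = Σ (supportᵢ/N)·recallᵢ with N=655: (187/655)·0.8396 + (60/655)·0.3500 + (128/655)·0.3516 + (104/655)·0.8942 + (176/655)·0.9205 = 0.730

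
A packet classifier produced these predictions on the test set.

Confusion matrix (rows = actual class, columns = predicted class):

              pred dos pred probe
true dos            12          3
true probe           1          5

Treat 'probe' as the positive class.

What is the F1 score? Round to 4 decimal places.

0.7143

Precision = TP/(TP+FP) = 5/8 = 0.6250
Recall = TP/(TP+FN) = 5/6 = 0.8333
F1 = 2·TP/(2·TP+FP+FN) = 10/14 = 0.7143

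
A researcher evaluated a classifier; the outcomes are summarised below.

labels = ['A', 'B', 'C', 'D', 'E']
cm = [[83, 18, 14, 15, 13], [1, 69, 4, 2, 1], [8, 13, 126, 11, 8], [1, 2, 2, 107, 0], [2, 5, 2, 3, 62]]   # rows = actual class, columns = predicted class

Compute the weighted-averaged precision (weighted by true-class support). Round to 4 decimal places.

0.7996

Per-class precision (TP/(TP+FP)):
  A: TP=83, FP=1+8+1+2=12 → 83/95 = 0.87368
  B: TP=69, FP=18+13+2+5=38 → 69/107 = 0.64486
  C: TP=126, FP=14+4+2+2=22 → 126/148 = 0.85135
  D: TP=107, FP=15+2+11+3=31 → 107/138 = 0.77536
  E: TP=62, FP=13+1+8+0=22 → 62/84 = 0.73810
Weighted-precision = Σ (supportᵢ/N)·precisionᵢ with N=572: (143/572)·0.87368 + (77/572)·0.64486 + (166/572)·0.85135 + (112/572)·0.77536 + (74/572)·0.73810 = 0.7996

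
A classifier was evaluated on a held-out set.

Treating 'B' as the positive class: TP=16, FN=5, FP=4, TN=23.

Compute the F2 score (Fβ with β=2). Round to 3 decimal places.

0.769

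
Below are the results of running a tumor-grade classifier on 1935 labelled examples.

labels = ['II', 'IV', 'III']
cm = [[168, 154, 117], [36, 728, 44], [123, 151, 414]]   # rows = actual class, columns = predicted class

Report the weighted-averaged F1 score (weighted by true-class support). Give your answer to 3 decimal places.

Per-class F1 score (2·TP/(2·TP+FP+FN)):
  II: TP=168, FP=36+123=159, FN=154+117=271 → 336/766 = 0.4386
  IV: TP=728, FP=154+151=305, FN=36+44=80 → 1456/1841 = 0.7909
  III: TP=414, FP=117+44=161, FN=123+151=274 → 828/1263 = 0.6556
Weighted-F1 score = Σ (supportᵢ/N)·F1 scoreᵢ with N=1935: (439/1935)·0.4386 + (808/1935)·0.7909 + (688/1935)·0.6556 = 0.663

0.663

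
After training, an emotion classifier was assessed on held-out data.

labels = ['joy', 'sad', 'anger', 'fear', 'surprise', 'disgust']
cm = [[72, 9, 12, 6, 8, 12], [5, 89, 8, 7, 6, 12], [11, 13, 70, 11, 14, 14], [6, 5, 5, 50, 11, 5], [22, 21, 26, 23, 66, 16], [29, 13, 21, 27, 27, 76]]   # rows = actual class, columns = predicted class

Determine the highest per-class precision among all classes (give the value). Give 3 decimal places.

0.593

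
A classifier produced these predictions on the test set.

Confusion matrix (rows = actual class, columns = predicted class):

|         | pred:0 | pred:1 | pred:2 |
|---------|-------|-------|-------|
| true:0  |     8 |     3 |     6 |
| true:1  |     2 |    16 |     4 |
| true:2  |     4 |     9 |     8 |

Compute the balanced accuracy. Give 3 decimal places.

0.526

Balanced accuracy = mean of per-class recall.
  0: recall = 8/17 = 0.4706
  1: recall = 16/22 = 0.7273
  2: recall = 8/21 = 0.3810
Mean = (0.4706 + 0.7273 + 0.3810) / 3 = 0.526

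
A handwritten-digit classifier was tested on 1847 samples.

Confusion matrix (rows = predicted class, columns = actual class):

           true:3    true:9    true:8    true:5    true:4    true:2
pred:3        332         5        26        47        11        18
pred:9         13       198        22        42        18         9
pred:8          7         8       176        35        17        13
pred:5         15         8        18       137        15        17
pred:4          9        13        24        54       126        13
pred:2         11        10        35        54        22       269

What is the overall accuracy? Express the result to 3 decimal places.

0.670

Accuracy = trace / total = (332+198+176+137+126+269=1238) / 1847 = 1238/1847 = 0.670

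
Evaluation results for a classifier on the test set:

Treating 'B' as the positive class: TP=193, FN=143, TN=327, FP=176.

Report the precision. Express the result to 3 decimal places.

0.523

Precision = TP/(TP+FP) = 193/(193+176) = 193/369 = 0.523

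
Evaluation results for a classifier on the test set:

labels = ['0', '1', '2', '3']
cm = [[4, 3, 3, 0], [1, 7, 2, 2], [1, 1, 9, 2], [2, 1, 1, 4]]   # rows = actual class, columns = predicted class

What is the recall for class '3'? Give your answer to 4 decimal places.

Treat '3' as positive and all other classes as negative.
recall = TP/(TP+FN).
3: TP=4, FN=2+1+1=4 → 4/8 = 0.50000

0.5000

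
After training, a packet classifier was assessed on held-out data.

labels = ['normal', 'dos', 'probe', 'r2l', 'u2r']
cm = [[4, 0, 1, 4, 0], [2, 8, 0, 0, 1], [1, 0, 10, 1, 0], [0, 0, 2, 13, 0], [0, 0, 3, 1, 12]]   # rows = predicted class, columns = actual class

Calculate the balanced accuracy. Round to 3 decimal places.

0.761

Balanced accuracy = mean of per-class recall.
  normal: recall = 4/7 = 0.5714
  dos: recall = 8/8 = 1.0000
  probe: recall = 10/16 = 0.6250
  r2l: recall = 13/19 = 0.6842
  u2r: recall = 12/13 = 0.9231
Mean = (0.5714 + 1.0000 + 0.6250 + 0.6842 + 0.9231) / 5 = 0.761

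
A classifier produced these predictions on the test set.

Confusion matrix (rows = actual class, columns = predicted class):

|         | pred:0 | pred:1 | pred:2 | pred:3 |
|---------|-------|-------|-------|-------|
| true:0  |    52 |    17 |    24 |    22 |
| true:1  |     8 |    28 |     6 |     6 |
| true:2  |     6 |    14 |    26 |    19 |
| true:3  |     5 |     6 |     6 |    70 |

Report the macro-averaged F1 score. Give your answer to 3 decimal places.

0.538

Per-class F1 score (2·TP/(2·TP+FP+FN)):
  0: TP=52, FP=8+6+5=19, FN=17+24+22=63 → 104/186 = 0.5591
  1: TP=28, FP=17+14+6=37, FN=8+6+6=20 → 56/113 = 0.4956
  2: TP=26, FP=24+6+6=36, FN=6+14+19=39 → 52/127 = 0.4094
  3: TP=70, FP=22+6+19=47, FN=5+6+6=17 → 140/204 = 0.6863
Macro-F1 score = mean = (0.5591 + 0.4956 + 0.4094 + 0.6863) / 4 = 0.538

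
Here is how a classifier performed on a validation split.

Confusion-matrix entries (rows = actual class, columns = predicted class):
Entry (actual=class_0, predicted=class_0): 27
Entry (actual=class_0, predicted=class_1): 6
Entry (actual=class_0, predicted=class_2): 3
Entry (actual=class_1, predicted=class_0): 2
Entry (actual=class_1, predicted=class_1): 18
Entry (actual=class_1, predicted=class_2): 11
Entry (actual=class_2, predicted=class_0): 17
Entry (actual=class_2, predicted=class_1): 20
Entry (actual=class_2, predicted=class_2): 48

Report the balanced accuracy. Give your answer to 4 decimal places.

0.6318

Balanced accuracy = mean of per-class recall.
  class_0: recall = 27/36 = 0.75000
  class_1: recall = 18/31 = 0.58065
  class_2: recall = 48/85 = 0.56471
Mean = (0.75000 + 0.58065 + 0.56471) / 3 = 0.6318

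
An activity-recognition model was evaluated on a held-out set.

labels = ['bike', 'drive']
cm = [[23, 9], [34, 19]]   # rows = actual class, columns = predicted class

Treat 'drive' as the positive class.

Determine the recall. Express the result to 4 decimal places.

Recall = TP/(TP+FN) = 19/(19+34) = 19/53 = 0.3585

0.3585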